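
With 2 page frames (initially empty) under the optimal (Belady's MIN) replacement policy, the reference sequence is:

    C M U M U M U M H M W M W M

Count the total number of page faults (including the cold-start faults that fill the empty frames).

5

C -> fault, frames (C)
M -> fault, frames (C M)
U -> fault, evict C, frames (M U)
M -> hit
U -> hit
M -> hit
U -> hit
M -> hit
H -> fault, evict U, frames (M H)
M -> hit
W -> fault, evict H, frames (M W)
M -> hit
W -> hit
M -> hit
Page faults: 5.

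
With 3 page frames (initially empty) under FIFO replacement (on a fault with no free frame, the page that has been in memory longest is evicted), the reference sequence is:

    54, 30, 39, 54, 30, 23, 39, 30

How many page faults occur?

4

54 → miss, frames {54}
30 → miss, frames {54,30}
39 → miss, frames {54,30,39}
54 → hit
30 → hit
23 → miss, evict 54, frames {30,39,23}
39 → hit
30 → hit
Page faults: 4.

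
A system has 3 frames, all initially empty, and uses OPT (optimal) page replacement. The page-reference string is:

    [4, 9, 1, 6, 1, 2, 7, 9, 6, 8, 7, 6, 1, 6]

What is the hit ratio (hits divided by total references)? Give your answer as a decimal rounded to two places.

4: fault, frames {4}
9: fault, frames {4,9}
1: fault, frames {4,9,1}
6: fault, evict 4, frames {9,1,6}
1: hit
2: fault, evict 1, frames {9,6,2}
7: fault, evict 2, frames {9,6,7}
9: hit
6: hit
8: fault, evict 9, frames {6,7,8}
7: hit
6: hit
1: fault, evict 8, frames {6,7,1}
6: hit
Hits: 6 of 14 references → 6/14 = 0.4286.

0.43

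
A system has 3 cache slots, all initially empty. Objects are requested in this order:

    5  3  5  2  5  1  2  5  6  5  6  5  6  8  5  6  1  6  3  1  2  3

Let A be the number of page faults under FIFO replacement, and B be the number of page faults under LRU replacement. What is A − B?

Under FIFO: F F . F . F . F F . . . . F . . F . F . F . → 10 faults.
Under LRU: F F . F . F . . F . . . . F . . F . F . F . → 9 faults.
A − B = 10 − 9 = 1.

1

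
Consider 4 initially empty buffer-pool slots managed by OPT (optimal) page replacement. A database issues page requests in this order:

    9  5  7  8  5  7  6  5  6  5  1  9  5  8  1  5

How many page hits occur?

9 → miss, frames (9)
5 → miss, frames (9 5)
7 → miss, frames (9 5 7)
8 → miss, frames (9 5 7 8)
5 → hit
7 → hit
6 → miss, evict 7, frames (9 5 8 6)
5 → hit
6 → hit
5 → hit
1 → miss, evict 6, frames (9 5 8 1)
9 → hit
5 → hit
8 → hit
1 → hit
5 → hit
Hits: 10.

10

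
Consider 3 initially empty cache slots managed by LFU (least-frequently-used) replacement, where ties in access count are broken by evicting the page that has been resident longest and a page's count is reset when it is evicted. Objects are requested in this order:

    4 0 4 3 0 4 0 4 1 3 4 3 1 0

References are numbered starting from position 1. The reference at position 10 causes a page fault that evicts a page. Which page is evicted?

1

pos 1: 4: miss, frames {4}
pos 2: 0: miss, frames {4,0}
pos 3: 4: hit
pos 4: 3: miss, frames {4,0,3}
pos 5: 0: hit
pos 6: 4: hit
pos 7: 0: hit
pos 8: 4: hit
pos 9: 1: miss, evict 3, frames {4,0,1}
pos 10: 3: miss, evict 1, frames {4,0,3}
At position 10, page 1 is evicted.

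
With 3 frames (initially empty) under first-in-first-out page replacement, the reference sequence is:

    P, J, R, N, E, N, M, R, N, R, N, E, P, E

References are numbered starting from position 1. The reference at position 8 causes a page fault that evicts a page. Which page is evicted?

pos 1: P -> fault, frames [P]
pos 2: J -> fault, frames [P, J]
pos 3: R -> fault, frames [P, J, R]
pos 4: N -> fault, evict P, frames [J, R, N]
pos 5: E -> fault, evict J, frames [R, N, E]
pos 6: N -> hit
pos 7: M -> fault, evict R, frames [N, E, M]
pos 8: R -> fault, evict N, frames [E, M, R]
At position 8, page N is evicted.

N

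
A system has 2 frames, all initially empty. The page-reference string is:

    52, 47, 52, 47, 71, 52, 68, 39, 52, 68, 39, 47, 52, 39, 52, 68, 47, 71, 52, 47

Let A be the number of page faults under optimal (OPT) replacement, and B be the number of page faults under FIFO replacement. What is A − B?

Under OPT: F F . . F . F F . F . F F . . F F F . F → 12 faults.
Under FIFO: F F . . F F F F F F F F F F . F F F F F → 17 faults.
A − B = 12 − 17 = -5.

-5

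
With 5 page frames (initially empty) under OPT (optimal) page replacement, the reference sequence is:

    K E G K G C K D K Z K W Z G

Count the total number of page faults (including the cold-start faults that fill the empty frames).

K: miss, frames [K]
E: miss, frames [K, E]
G: miss, frames [K, E, G]
K: hit
G: hit
C: miss, frames [K, E, G, C]
K: hit
D: miss, frames [K, E, G, C, D]
K: hit
Z: miss, evict D, frames [K, E, G, C, Z]
K: hit
W: miss, evict C, frames [K, E, G, Z, W]
Z: hit
G: hit
Page faults: 7.

7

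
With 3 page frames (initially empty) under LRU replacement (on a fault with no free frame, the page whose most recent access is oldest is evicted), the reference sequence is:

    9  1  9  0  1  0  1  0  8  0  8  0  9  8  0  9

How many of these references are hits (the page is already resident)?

9 → miss, frames {9}
1 → miss, frames {9,1}
9 → hit
0 → miss, frames {1,9,0}
1 → hit
0 → hit
1 → hit
0 → hit
8 → miss, evict 9, frames {1,0,8}
0 → hit
8 → hit
0 → hit
9 → miss, evict 1, frames {8,0,9}
8 → hit
0 → hit
9 → hit
Hits: 11.

11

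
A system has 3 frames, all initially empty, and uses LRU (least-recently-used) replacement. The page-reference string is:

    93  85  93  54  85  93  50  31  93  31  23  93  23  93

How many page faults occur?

93 -> fault, frames [93]
85 -> fault, frames [93, 85]
93 -> hit
54 -> fault, frames [85, 93, 54]
85 -> hit
93 -> hit
50 -> fault, evict 54, frames [85, 93, 50]
31 -> fault, evict 85, frames [93, 50, 31]
93 -> hit
31 -> hit
23 -> fault, evict 50, frames [93, 31, 23]
93 -> hit
23 -> hit
93 -> hit
Page faults: 6.

6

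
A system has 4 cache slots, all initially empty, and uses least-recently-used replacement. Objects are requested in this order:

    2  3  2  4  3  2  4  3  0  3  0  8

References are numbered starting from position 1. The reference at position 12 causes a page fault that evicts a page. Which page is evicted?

pos 1: 2 → miss, frames [2]
pos 2: 3 → miss, frames [2, 3]
pos 3: 2 → hit
pos 4: 4 → miss, frames [3, 2, 4]
pos 5: 3 → hit
pos 6: 2 → hit
pos 7: 4 → hit
pos 8: 3 → hit
pos 9: 0 → miss, frames [2, 4, 3, 0]
pos 10: 3 → hit
pos 11: 0 → hit
pos 12: 8 → miss, evict 2, frames [4, 3, 0, 8]
At position 12, page 2 is evicted.

2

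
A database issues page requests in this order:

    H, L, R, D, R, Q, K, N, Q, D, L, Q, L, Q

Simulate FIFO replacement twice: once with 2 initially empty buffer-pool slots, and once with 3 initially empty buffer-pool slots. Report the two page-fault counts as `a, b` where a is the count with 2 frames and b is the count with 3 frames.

2 frames: F F F F . F F F F F F F . . → 11 faults.
3 frames: F F F F . F F F . F F F . . → 10 faults.
10 < 11: adding a frame reduced faults, as is typical.

11, 10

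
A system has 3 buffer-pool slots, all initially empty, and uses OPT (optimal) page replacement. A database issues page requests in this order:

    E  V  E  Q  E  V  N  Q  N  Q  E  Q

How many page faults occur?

4

E → fault, frames [E]
V → fault, frames [E, V]
E → hit
Q → fault, frames [E, V, Q]
E → hit
V → hit
N → fault, evict V, frames [E, Q, N]
Q → hit
N → hit
Q → hit
E → hit
Q → hit
Page faults: 4.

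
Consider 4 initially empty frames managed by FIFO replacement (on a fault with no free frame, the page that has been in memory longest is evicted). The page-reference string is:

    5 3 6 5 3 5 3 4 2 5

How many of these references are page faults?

6

5 → miss, frames [5]
3 → miss, frames [5, 3]
6 → miss, frames [5, 3, 6]
5 → hit
3 → hit
5 → hit
3 → hit
4 → miss, frames [5, 3, 6, 4]
2 → miss, evict 5, frames [3, 6, 4, 2]
5 → miss, evict 3, frames [6, 4, 2, 5]
Page faults: 6.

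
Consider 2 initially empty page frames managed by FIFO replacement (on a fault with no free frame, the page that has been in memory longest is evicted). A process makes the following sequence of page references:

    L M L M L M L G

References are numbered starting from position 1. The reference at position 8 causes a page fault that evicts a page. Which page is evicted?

L

pos 1: L -> fault, frames {L}
pos 2: M -> fault, frames {L,M}
pos 3: L -> hit
pos 4: M -> hit
pos 5: L -> hit
pos 6: M -> hit
pos 7: L -> hit
pos 8: G -> fault, evict L, frames {M,G}
At position 8, page L is evicted.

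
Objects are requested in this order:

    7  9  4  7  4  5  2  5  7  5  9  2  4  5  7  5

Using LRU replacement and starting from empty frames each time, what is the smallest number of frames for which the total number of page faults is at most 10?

4

f=1: 16 faults
f=2: 12 faults
f=3: 11 faults
f=4: 8 faults
f=5: 5 faults
Smallest f with faults ≤ 10 is 4.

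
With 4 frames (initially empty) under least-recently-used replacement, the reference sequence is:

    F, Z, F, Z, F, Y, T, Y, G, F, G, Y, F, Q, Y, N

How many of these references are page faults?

F -> fault, frames [F]
Z -> fault, frames [F, Z]
F -> hit
Z -> hit
F -> hit
Y -> fault, frames [Z, F, Y]
T -> fault, frames [Z, F, Y, T]
Y -> hit
G -> fault, evict Z, frames [F, T, Y, G]
F -> hit
G -> hit
Y -> hit
F -> hit
Q -> fault, evict T, frames [G, Y, F, Q]
Y -> hit
N -> fault, evict G, frames [F, Q, Y, N]
Page faults: 7.

7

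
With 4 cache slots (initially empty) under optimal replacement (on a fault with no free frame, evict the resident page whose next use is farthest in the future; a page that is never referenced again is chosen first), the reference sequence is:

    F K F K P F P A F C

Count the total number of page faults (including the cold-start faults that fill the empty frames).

5

F → fault, frames [F]
K → fault, frames [F, K]
F → hit
K → hit
P → fault, frames [F, K, P]
F → hit
P → hit
A → fault, frames [F, K, P, A]
F → hit
C → fault, evict A, frames [F, K, P, C]
Page faults: 5.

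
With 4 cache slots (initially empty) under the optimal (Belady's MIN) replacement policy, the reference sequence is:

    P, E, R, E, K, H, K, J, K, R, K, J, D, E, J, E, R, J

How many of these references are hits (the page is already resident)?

P → fault, frames [P]
E → fault, frames [P, E]
R → fault, frames [P, E, R]
E → hit
K → fault, frames [P, E, R, K]
H → fault, evict P, frames [E, R, K, H]
K → hit
J → fault, evict H, frames [E, R, K, J]
K → hit
R → hit
K → hit
J → hit
D → fault, evict K, frames [E, R, J, D]
E → hit
J → hit
E → hit
R → hit
J → hit
Hits: 11.

11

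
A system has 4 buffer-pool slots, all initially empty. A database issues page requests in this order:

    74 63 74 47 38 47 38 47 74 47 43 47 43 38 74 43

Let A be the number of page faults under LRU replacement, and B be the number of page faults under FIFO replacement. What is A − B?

Under LRU: F F . F F . . . . . F . . . . . → 5 faults.
Under FIFO: F F . F F . . . . . F . . . F . → 6 faults.
A − B = 5 − 6 = -1.

-1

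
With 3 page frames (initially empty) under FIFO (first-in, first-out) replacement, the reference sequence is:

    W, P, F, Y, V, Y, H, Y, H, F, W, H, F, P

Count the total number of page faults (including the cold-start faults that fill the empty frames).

W: fault, frames {W}
P: fault, frames {W,P}
F: fault, frames {W,P,F}
Y: fault, evict W, frames {P,F,Y}
V: fault, evict P, frames {F,Y,V}
Y: hit
H: fault, evict F, frames {Y,V,H}
Y: hit
H: hit
F: fault, evict Y, frames {V,H,F}
W: fault, evict V, frames {H,F,W}
H: hit
F: hit
P: fault, evict H, frames {F,W,P}
Page faults: 9.

9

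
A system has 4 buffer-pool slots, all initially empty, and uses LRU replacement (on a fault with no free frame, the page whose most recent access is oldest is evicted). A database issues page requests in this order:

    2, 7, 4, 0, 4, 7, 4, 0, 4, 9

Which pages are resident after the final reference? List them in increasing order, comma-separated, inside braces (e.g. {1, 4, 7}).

2: fault, frames {2}
7: fault, frames {2,7}
4: fault, frames {2,7,4}
0: fault, frames {2,7,4,0}
4: hit
7: hit
4: hit
0: hit
4: hit
9: fault, evict 2, frames {7,0,4,9}

{0, 4, 7, 9}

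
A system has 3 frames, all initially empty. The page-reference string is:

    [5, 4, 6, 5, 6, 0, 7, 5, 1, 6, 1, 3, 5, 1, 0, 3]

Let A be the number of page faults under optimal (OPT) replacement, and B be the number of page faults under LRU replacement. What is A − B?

-4

Under OPT: F F F . . F F . F . . F . . F . → 8 faults.
Under LRU: F F F . . F F F F F . F F . F F → 12 faults.
A − B = 8 − 12 = -4.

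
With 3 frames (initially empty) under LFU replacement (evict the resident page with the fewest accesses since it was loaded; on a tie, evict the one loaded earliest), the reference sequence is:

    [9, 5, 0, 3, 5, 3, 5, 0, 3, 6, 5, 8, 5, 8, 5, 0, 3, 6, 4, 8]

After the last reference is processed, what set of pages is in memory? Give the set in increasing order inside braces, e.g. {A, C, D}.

9: miss, frames [9]
5: miss, frames [9, 5]
0: miss, frames [9, 5, 0]
3: miss, evict 9, frames [5, 0, 3]
5: hit
3: hit
5: hit
0: hit
3: hit
6: miss, evict 0, frames [5, 3, 6]
5: hit
8: miss, evict 6, frames [5, 3, 8]
5: hit
8: hit
5: hit
0: miss, evict 8, frames [5, 3, 0]
3: hit
6: miss, evict 0, frames [5, 3, 6]
4: miss, evict 6, frames [5, 3, 4]
8: miss, evict 4, frames [5, 3, 8]

{3, 5, 8}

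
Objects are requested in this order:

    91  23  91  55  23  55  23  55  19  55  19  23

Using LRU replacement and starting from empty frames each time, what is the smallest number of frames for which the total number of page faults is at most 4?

f=1: 12 faults
f=2: 6 faults
f=3: 4 faults
f=4: 4 faults
Smallest f with faults ≤ 4 is 3.

3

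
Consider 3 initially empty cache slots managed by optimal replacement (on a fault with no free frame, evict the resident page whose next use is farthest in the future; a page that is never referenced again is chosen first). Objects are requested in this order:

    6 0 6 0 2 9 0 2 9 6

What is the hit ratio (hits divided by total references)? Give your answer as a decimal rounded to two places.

0.50

6: fault, frames (6)
0: fault, frames (6 0)
6: hit
0: hit
2: fault, frames (6 0 2)
9: fault, evict 6, frames (0 2 9)
0: hit
2: hit
9: hit
6: fault, evict 9, frames (0 2 6)
Hits: 5 of 10 references → 5/10 = 0.5000.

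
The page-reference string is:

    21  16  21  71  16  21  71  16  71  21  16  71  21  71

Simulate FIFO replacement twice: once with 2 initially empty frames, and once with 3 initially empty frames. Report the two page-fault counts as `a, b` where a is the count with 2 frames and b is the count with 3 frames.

10, 3

2 frames: F F . F . F . F F F F F F . → 10 faults.
3 frames: F F . F . . . . . . . . . . → 3 faults.
3 < 10: adding a frame reduced faults, as is typical.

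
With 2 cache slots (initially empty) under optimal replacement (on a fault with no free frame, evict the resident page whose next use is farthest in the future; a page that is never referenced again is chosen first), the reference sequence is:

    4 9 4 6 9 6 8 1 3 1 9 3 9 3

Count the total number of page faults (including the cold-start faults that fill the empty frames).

7

4: fault, frames (4)
9: fault, frames (4 9)
4: hit
6: fault, evict 4, frames (9 6)
9: hit
6: hit
8: fault, evict 6, frames (9 8)
1: fault, evict 8, frames (9 1)
3: fault, evict 9, frames (1 3)
1: hit
9: fault, evict 1, frames (3 9)
3: hit
9: hit
3: hit
Page faults: 7.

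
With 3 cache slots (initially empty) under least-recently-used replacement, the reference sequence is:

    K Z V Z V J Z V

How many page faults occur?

K → fault, frames [K]
Z → fault, frames [K, Z]
V → fault, frames [K, Z, V]
Z → hit
V → hit
J → fault, evict K, frames [Z, V, J]
Z → hit
V → hit
Page faults: 4.

4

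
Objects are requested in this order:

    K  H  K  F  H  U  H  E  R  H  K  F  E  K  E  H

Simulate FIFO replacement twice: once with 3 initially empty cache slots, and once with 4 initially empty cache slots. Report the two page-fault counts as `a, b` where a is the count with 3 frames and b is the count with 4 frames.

11, 10

3 frames: F F . F . F . F F F F F F . . F → 11 faults.
4 frames: F F . F . F . F F F F F F . . . → 10 faults.
10 < 11: adding a frame reduced faults, as is typical.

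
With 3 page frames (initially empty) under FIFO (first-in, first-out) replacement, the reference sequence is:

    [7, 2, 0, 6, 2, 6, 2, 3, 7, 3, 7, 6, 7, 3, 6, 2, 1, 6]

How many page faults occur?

7 → miss, frames {7}
2 → miss, frames {7,2}
0 → miss, frames {7,2,0}
6 → miss, evict 7, frames {2,0,6}
2 → hit
6 → hit
2 → hit
3 → miss, evict 2, frames {0,6,3}
7 → miss, evict 0, frames {6,3,7}
3 → hit
7 → hit
6 → hit
7 → hit
3 → hit
6 → hit
2 → miss, evict 6, frames {3,7,2}
1 → miss, evict 3, frames {7,2,1}
6 → miss, evict 7, frames {2,1,6}
Page faults: 9.

9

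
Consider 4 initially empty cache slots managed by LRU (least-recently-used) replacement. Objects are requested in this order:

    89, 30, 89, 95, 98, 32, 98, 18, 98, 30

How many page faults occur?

89: fault, frames {89}
30: fault, frames {89,30}
89: hit
95: fault, frames {30,89,95}
98: fault, frames {30,89,95,98}
32: fault, evict 30, frames {89,95,98,32}
98: hit
18: fault, evict 89, frames {95,32,98,18}
98: hit
30: fault, evict 95, frames {32,18,98,30}
Page faults: 7.

7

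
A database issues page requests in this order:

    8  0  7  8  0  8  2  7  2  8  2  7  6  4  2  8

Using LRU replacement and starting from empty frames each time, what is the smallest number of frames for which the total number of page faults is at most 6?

5

f=1: 16 faults
f=2: 13 faults
f=3: 9 faults
f=4: 7 faults
f=5: 6 faults
f=6: 6 faults
Smallest f with faults ≤ 6 is 5.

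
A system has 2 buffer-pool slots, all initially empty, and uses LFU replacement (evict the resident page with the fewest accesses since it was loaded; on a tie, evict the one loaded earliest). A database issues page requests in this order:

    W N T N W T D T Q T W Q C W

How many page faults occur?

13

W → miss, frames {W}
N → miss, frames {W,N}
T → miss, evict W, frames {N,T}
N → hit
W → miss, evict T, frames {N,W}
T → miss, evict W, frames {N,T}
D → miss, evict T, frames {N,D}
T → miss, evict D, frames {N,T}
Q → miss, evict T, frames {N,Q}
T → miss, evict Q, frames {N,T}
W → miss, evict T, frames {N,W}
Q → miss, evict W, frames {N,Q}
C → miss, evict Q, frames {N,C}
W → miss, evict C, frames {N,W}
Page faults: 13.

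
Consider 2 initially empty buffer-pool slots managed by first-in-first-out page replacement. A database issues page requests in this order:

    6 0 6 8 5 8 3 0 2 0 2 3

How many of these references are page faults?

8

6 -> miss, frames {6}
0 -> miss, frames {6,0}
6 -> hit
8 -> miss, evict 6, frames {0,8}
5 -> miss, evict 0, frames {8,5}
8 -> hit
3 -> miss, evict 8, frames {5,3}
0 -> miss, evict 5, frames {3,0}
2 -> miss, evict 3, frames {0,2}
0 -> hit
2 -> hit
3 -> miss, evict 0, frames {2,3}
Page faults: 8.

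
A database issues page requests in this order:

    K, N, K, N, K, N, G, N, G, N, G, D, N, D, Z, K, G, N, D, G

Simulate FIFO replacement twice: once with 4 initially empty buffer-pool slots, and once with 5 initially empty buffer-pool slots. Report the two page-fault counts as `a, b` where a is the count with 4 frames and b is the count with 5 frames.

4 frames: F F . . . . F . . . . F . . F F . F . F → 8 faults.
5 frames: F F . . . . F . . . . F . . F . . . . . → 5 faults.
5 < 8: adding a frame reduced faults, as is typical.

8, 5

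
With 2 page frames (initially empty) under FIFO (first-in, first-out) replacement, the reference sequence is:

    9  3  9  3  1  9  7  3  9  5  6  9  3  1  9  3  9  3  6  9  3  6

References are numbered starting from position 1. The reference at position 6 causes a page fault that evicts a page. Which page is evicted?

pos 1: 9 -> fault, frames {9}
pos 2: 3 -> fault, frames {9,3}
pos 3: 9 -> hit
pos 4: 3 -> hit
pos 5: 1 -> fault, evict 9, frames {3,1}
pos 6: 9 -> fault, evict 3, frames {1,9}
At position 6, page 3 is evicted.

3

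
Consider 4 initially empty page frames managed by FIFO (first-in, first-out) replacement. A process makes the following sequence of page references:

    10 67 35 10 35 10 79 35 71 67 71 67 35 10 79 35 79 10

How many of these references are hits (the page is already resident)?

12

10 -> fault, frames {10}
67 -> fault, frames {10,67}
35 -> fault, frames {10,67,35}
10 -> hit
35 -> hit
10 -> hit
79 -> fault, frames {10,67,35,79}
35 -> hit
71 -> fault, evict 10, frames {67,35,79,71}
67 -> hit
71 -> hit
67 -> hit
35 -> hit
10 -> fault, evict 67, frames {35,79,71,10}
79 -> hit
35 -> hit
79 -> hit
10 -> hit
Hits: 12.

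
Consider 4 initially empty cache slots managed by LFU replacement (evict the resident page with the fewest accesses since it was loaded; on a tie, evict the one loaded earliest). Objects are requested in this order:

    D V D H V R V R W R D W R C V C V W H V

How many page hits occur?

12

D: fault, frames [D]
V: fault, frames [D, V]
D: hit
H: fault, frames [D, V, H]
V: hit
R: fault, frames [D, V, H, R]
V: hit
R: hit
W: fault, evict H, frames [D, V, R, W]
R: hit
D: hit
W: hit
R: hit
C: fault, evict W, frames [D, V, R, C]
V: hit
C: hit
V: hit
W: fault, evict C, frames [D, V, R, W]
H: fault, evict W, frames [D, V, R, H]
V: hit
Hits: 12.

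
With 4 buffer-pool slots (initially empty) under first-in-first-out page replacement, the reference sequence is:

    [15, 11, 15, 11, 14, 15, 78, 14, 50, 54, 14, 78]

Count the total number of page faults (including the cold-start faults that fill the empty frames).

6

15 → fault, frames (15)
11 → fault, frames (15 11)
15 → hit
11 → hit
14 → fault, frames (15 11 14)
15 → hit
78 → fault, frames (15 11 14 78)
14 → hit
50 → fault, evict 15, frames (11 14 78 50)
54 → fault, evict 11, frames (14 78 50 54)
14 → hit
78 → hit
Page faults: 6.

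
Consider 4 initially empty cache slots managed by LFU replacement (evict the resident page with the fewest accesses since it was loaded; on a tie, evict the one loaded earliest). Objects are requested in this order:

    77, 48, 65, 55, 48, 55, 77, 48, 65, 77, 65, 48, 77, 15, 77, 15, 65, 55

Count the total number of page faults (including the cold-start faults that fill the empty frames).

6

77: miss, frames (77)
48: miss, frames (77 48)
65: miss, frames (77 48 65)
55: miss, frames (77 48 65 55)
48: hit
55: hit
77: hit
48: hit
65: hit
77: hit
65: hit
48: hit
77: hit
15: miss, evict 55, frames (77 48 65 15)
77: hit
15: hit
65: hit
55: miss, evict 15, frames (77 48 65 55)
Page faults: 6.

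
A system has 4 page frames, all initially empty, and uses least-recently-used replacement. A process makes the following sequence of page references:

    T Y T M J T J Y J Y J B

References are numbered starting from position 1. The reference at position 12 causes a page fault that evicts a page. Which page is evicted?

M

pos 1: T -> fault, frames {T}
pos 2: Y -> fault, frames {T,Y}
pos 3: T -> hit
pos 4: M -> fault, frames {Y,T,M}
pos 5: J -> fault, frames {Y,T,M,J}
pos 6: T -> hit
pos 7: J -> hit
pos 8: Y -> hit
pos 9: J -> hit
pos 10: Y -> hit
pos 11: J -> hit
pos 12: B -> fault, evict M, frames {T,Y,J,B}
At position 12, page M is evicted.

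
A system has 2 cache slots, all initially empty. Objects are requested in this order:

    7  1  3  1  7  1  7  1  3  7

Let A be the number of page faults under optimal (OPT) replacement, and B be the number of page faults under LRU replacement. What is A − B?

-1

Under OPT: F F F . F . . . F . → 5 faults.
Under LRU: F F F . F . . . F F → 6 faults.
A − B = 5 − 6 = -1.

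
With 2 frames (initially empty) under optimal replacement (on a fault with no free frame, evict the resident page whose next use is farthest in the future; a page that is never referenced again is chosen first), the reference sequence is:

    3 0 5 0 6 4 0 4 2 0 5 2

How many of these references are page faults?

7

3 -> fault, frames [3]
0 -> fault, frames [3, 0]
5 -> fault, evict 3, frames [0, 5]
0 -> hit
6 -> fault, evict 5, frames [0, 6]
4 -> fault, evict 6, frames [0, 4]
0 -> hit
4 -> hit
2 -> fault, evict 4, frames [0, 2]
0 -> hit
5 -> fault, evict 0, frames [2, 5]
2 -> hit
Page faults: 7.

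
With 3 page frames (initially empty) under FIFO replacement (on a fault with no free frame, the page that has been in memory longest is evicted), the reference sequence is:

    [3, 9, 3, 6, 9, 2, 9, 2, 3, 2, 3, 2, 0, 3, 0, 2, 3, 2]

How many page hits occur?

3 → miss, frames {3}
9 → miss, frames {3,9}
3 → hit
6 → miss, frames {3,9,6}
9 → hit
2 → miss, evict 3, frames {9,6,2}
9 → hit
2 → hit
3 → miss, evict 9, frames {6,2,3}
2 → hit
3 → hit
2 → hit
0 → miss, evict 6, frames {2,3,0}
3 → hit
0 → hit
2 → hit
3 → hit
2 → hit
Hits: 12.

12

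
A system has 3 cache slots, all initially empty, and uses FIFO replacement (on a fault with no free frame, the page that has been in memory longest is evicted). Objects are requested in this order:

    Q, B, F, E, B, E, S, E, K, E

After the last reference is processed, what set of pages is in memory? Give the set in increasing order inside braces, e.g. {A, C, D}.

{E, K, S}

Q: fault, frames (Q)
B: fault, frames (Q B)
F: fault, frames (Q B F)
E: fault, evict Q, frames (B F E)
B: hit
E: hit
S: fault, evict B, frames (F E S)
E: hit
K: fault, evict F, frames (E S K)
E: hit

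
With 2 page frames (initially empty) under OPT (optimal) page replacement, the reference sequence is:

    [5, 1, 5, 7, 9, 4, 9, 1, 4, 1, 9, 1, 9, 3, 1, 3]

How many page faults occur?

8

5 → miss, frames {5}
1 → miss, frames {5,1}
5 → hit
7 → miss, evict 5, frames {1,7}
9 → miss, evict 7, frames {1,9}
4 → miss, evict 1, frames {9,4}
9 → hit
1 → miss, evict 9, frames {4,1}
4 → hit
1 → hit
9 → miss, evict 4, frames {1,9}
1 → hit
9 → hit
3 → miss, evict 9, frames {1,3}
1 → hit
3 → hit
Page faults: 8.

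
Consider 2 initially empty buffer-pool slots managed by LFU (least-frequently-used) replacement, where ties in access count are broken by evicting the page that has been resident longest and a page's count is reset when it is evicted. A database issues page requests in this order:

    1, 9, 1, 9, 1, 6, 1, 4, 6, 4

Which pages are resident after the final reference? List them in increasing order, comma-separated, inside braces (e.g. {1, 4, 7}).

{1, 4}

1 → fault, frames (1)
9 → fault, frames (1 9)
1 → hit
9 → hit
1 → hit
6 → fault, evict 9, frames (1 6)
1 → hit
4 → fault, evict 6, frames (1 4)
6 → fault, evict 4, frames (1 6)
4 → fault, evict 6, frames (1 4)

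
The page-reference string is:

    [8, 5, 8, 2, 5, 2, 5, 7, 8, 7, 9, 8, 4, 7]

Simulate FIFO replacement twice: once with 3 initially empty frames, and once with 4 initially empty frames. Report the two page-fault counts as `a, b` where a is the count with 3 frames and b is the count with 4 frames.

8, 7

3 frames: F F . F . . . F F . F . F F → 8 faults.
4 frames: F F . F . . . F . . F F F . → 7 faults.
7 < 8: adding a frame reduced faults, as is typical.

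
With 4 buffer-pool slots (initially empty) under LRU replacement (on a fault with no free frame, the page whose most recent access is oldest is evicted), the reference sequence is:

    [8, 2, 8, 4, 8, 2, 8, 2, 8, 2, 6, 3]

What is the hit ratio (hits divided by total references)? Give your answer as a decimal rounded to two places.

0.58

8: miss, frames [8]
2: miss, frames [8, 2]
8: hit
4: miss, frames [2, 8, 4]
8: hit
2: hit
8: hit
2: hit
8: hit
2: hit
6: miss, frames [4, 8, 2, 6]
3: miss, evict 4, frames [8, 2, 6, 3]
Hits: 7 of 12 references → 7/12 = 0.5833.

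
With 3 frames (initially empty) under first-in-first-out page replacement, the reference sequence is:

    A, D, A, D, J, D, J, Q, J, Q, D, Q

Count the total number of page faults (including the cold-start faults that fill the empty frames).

A → miss, frames [A]
D → miss, frames [A, D]
A → hit
D → hit
J → miss, frames [A, D, J]
D → hit
J → hit
Q → miss, evict A, frames [D, J, Q]
J → hit
Q → hit
D → hit
Q → hit
Page faults: 4.

4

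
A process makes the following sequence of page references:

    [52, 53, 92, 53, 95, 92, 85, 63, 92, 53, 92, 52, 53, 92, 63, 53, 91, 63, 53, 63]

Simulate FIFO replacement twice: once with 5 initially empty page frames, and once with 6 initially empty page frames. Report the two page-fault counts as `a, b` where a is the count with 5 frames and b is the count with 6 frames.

10, 7

5 frames: F F F . F . F F . . . F F F . . F . . . → 10 faults.
6 frames: F F F . F . F F . . . . . . . . F . . . → 7 faults.
7 < 10: adding a frame reduced faults, as is typical.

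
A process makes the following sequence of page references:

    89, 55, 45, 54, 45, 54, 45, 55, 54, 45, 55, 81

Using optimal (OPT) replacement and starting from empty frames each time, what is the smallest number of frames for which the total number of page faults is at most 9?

2

f=1: 12 faults
f=2: 7 faults
f=3: 5 faults
f=4: 5 faults
f=5: 5 faults
Smallest f with faults ≤ 9 is 2.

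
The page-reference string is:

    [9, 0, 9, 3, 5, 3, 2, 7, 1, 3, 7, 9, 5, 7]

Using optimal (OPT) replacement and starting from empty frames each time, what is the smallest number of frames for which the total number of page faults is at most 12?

2

f=1: 14 faults
f=2: 10 faults
f=3: 9 faults
f=4: 8 faults
f=5: 7 faults
f=6: 7 faults
f=7: 7 faults
Smallest f with faults ≤ 12 is 2.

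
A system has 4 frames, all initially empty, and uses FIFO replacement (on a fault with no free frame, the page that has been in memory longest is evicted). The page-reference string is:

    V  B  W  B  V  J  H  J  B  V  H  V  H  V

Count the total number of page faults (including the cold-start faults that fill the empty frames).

6

V → fault, frames {V}
B → fault, frames {V,B}
W → fault, frames {V,B,W}
B → hit
V → hit
J → fault, frames {V,B,W,J}
H → fault, evict V, frames {B,W,J,H}
J → hit
B → hit
V → fault, evict B, frames {W,J,H,V}
H → hit
V → hit
H → hit
V → hit
Page faults: 6.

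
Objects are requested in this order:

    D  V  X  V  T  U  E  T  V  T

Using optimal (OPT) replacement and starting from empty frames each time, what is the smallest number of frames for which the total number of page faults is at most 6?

f=1: 10 faults
f=2: 7 faults
f=3: 6 faults
f=4: 6 faults
f=5: 6 faults
f=6: 6 faults
Smallest f with faults ≤ 6 is 3.

3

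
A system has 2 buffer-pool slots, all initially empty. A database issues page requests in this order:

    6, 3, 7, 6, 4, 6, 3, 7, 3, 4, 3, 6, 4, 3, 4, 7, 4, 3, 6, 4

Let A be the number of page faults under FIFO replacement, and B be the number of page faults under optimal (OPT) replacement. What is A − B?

Under FIFO: F F F F F . F F . F F F F F . F F F F F → 17 faults.
Under OPT: F F F . F . F F . F . F . F . F . F F . → 12 faults.
A − B = 17 − 12 = 5.

5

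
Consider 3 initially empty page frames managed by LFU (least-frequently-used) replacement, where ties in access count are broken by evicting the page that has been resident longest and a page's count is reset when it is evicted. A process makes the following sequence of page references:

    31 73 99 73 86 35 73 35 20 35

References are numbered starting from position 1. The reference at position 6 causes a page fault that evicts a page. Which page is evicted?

pos 1: 31 -> fault, frames (31)
pos 2: 73 -> fault, frames (31 73)
pos 3: 99 -> fault, frames (31 73 99)
pos 4: 73 -> hit
pos 5: 86 -> fault, evict 31, frames (73 99 86)
pos 6: 35 -> fault, evict 99, frames (73 86 35)
At position 6, page 99 is evicted.

99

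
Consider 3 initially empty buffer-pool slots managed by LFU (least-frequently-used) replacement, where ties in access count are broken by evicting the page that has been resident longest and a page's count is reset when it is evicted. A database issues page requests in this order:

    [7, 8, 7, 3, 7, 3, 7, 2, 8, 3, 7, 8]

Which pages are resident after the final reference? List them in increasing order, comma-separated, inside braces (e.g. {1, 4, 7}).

7: miss, frames (7)
8: miss, frames (7 8)
7: hit
3: miss, frames (7 8 3)
7: hit
3: hit
7: hit
2: miss, evict 8, frames (7 3 2)
8: miss, evict 2, frames (7 3 8)
3: hit
7: hit
8: hit

{3, 7, 8}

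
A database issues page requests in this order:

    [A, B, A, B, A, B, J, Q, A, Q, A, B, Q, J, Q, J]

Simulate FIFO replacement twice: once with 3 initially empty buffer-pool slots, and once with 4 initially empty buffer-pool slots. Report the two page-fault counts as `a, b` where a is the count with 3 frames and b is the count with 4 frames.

3 frames: F F . . . . F F F . . F . F F . → 8 faults.
4 frames: F F . . . . F F . . . . . . . . → 4 faults.
4 < 8: adding a frame reduced faults, as is typical.

8, 4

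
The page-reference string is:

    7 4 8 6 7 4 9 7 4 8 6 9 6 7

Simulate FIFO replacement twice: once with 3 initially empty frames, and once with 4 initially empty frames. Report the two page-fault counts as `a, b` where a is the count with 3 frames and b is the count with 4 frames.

3 frames: F F F F F F F . . F F . . F → 10 faults.
4 frames: F F F F . . F F F F F F . F → 11 faults.
11 > 10: adding a frame increased faults — Belady's anomaly.

10, 11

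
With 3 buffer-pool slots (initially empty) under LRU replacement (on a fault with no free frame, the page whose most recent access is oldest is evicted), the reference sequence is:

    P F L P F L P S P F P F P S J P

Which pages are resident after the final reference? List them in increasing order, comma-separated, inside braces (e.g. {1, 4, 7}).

P: fault, frames [P]
F: fault, frames [P, F]
L: fault, frames [P, F, L]
P: hit
F: hit
L: hit
P: hit
S: fault, evict F, frames [L, P, S]
P: hit
F: fault, evict L, frames [S, P, F]
P: hit
F: hit
P: hit
S: hit
J: fault, evict F, frames [P, S, J]
P: hit

{J, P, S}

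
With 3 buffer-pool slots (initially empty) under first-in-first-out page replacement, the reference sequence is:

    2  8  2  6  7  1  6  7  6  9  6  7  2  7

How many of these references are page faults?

9

2 → miss, frames {2}
8 → miss, frames {2,8}
2 → hit
6 → miss, frames {2,8,6}
7 → miss, evict 2, frames {8,6,7}
1 → miss, evict 8, frames {6,7,1}
6 → hit
7 → hit
6 → hit
9 → miss, evict 6, frames {7,1,9}
6 → miss, evict 7, frames {1,9,6}
7 → miss, evict 1, frames {9,6,7}
2 → miss, evict 9, frames {6,7,2}
7 → hit
Page faults: 9.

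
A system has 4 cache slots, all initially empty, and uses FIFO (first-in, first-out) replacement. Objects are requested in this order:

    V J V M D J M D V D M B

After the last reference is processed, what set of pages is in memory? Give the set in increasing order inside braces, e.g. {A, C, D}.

{B, D, J, M}

V → miss, frames [V]
J → miss, frames [V, J]
V → hit
M → miss, frames [V, J, M]
D → miss, frames [V, J, M, D]
J → hit
M → hit
D → hit
V → hit
D → hit
M → hit
B → miss, evict V, frames [J, M, D, B]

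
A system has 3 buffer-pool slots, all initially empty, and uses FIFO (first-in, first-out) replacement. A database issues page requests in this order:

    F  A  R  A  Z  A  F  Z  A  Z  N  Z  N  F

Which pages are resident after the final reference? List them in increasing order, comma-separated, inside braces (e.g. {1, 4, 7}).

F → fault, frames (F)
A → fault, frames (F A)
R → fault, frames (F A R)
A → hit
Z → fault, evict F, frames (A R Z)
A → hit
F → fault, evict A, frames (R Z F)
Z → hit
A → fault, evict R, frames (Z F A)
Z → hit
N → fault, evict Z, frames (F A N)
Z → fault, evict F, frames (A N Z)
N → hit
F → fault, evict A, frames (N Z F)

{F, N, Z}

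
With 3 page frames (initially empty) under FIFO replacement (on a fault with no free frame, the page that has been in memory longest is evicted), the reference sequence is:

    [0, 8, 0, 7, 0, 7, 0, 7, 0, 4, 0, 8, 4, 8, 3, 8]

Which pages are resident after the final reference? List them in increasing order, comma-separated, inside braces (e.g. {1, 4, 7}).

{0, 3, 8}

0: miss, frames {0}
8: miss, frames {0,8}
0: hit
7: miss, frames {0,8,7}
0: hit
7: hit
0: hit
7: hit
0: hit
4: miss, evict 0, frames {8,7,4}
0: miss, evict 8, frames {7,4,0}
8: miss, evict 7, frames {4,0,8}
4: hit
8: hit
3: miss, evict 4, frames {0,8,3}
8: hit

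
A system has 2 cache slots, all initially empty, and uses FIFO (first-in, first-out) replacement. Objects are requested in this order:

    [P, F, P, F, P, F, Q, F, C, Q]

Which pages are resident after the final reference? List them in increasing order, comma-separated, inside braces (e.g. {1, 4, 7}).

P -> miss, frames [P]
F -> miss, frames [P, F]
P -> hit
F -> hit
P -> hit
F -> hit
Q -> miss, evict P, frames [F, Q]
F -> hit
C -> miss, evict F, frames [Q, C]
Q -> hit

{C, Q}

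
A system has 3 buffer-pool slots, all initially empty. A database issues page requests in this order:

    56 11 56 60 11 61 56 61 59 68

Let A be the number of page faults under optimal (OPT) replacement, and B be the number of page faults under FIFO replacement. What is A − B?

Under OPT: F F . F . F . . F F → 6 faults.
Under FIFO: F F . F . F F . F F → 7 faults.
A − B = 6 − 7 = -1.

-1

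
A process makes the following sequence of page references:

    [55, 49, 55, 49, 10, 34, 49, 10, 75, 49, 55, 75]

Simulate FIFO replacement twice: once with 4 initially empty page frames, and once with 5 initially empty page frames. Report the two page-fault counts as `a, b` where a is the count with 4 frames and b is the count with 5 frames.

4 frames: F F . . F F . . F . F . → 6 faults.
5 frames: F F . . F F . . F . . . → 5 faults.
5 < 6: adding a frame reduced faults, as is typical.

6, 5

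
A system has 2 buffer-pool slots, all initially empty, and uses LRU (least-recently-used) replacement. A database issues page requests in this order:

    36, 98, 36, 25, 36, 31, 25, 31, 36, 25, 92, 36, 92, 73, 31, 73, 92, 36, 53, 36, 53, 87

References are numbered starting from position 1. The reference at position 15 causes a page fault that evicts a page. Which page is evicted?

pos 1: 36 → fault, frames (36)
pos 2: 98 → fault, frames (36 98)
pos 3: 36 → hit
pos 4: 25 → fault, evict 98, frames (36 25)
pos 5: 36 → hit
pos 6: 31 → fault, evict 25, frames (36 31)
pos 7: 25 → fault, evict 36, frames (31 25)
pos 8: 31 → hit
pos 9: 36 → fault, evict 25, frames (31 36)
pos 10: 25 → fault, evict 31, frames (36 25)
pos 11: 92 → fault, evict 36, frames (25 92)
pos 12: 36 → fault, evict 25, frames (92 36)
pos 13: 92 → hit
pos 14: 73 → fault, evict 36, frames (92 73)
pos 15: 31 → fault, evict 92, frames (73 31)
At position 15, page 92 is evicted.

92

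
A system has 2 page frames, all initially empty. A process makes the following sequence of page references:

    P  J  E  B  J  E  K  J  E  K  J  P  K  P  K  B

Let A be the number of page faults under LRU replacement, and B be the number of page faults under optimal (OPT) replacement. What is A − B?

4

Under LRU: F F F F F F F F F F F F F . . F → 14 faults.
Under OPT: F F F F . F F . F . F F . . . F → 10 faults.
A − B = 14 − 10 = 4.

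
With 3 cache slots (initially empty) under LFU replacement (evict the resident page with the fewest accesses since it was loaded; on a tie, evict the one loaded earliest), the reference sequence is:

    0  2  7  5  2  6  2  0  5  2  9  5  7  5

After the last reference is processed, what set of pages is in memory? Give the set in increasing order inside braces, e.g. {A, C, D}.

0 → fault, frames [0]
2 → fault, frames [0, 2]
7 → fault, frames [0, 2, 7]
5 → fault, evict 0, frames [2, 7, 5]
2 → hit
6 → fault, evict 7, frames [2, 5, 6]
2 → hit
0 → fault, evict 5, frames [2, 6, 0]
5 → fault, evict 6, frames [2, 0, 5]
2 → hit
9 → fault, evict 0, frames [2, 5, 9]
5 → hit
7 → fault, evict 9, frames [2, 5, 7]
5 → hit

{2, 5, 7}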